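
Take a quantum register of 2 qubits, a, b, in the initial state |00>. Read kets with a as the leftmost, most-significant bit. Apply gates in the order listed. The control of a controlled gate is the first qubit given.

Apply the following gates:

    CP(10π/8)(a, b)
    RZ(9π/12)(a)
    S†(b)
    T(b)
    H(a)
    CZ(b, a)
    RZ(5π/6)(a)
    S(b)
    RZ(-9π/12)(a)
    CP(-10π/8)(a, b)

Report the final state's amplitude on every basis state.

The resulting statevector has amplitude -sqrt(2)*exp(7*I*pi/12)/2 on |00>, 0 on |01>, -sqrt(2)*exp(2*I*pi/3)/2 on |10>, 0 on |11>.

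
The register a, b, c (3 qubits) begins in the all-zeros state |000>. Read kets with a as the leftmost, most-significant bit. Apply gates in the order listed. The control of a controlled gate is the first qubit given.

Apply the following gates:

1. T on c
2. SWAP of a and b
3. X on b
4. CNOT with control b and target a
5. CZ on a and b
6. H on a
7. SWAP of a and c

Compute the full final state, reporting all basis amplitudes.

After the circuit, the state carries amplitude -sqrt(2)/2 on |010>, sqrt(2)/2 on |011>, and 0 on every other basis state.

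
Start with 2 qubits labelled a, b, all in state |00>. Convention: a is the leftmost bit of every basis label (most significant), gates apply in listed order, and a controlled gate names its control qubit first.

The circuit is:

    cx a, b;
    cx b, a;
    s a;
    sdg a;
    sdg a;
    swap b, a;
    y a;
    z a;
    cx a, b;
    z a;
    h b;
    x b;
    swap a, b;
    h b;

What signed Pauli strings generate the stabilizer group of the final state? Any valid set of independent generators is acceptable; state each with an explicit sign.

One valid set of independent stabilizer generators is -XI, -IX (any independent generating set of the same group is equally correct).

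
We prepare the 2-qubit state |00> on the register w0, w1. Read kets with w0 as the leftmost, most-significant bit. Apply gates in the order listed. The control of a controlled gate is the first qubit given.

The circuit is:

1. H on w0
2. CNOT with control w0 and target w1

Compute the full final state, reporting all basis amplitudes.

The resulting statevector has amplitude sqrt(2)/2 on |00>, 0 on |01>, 0 on |10>, sqrt(2)/2 on |11>.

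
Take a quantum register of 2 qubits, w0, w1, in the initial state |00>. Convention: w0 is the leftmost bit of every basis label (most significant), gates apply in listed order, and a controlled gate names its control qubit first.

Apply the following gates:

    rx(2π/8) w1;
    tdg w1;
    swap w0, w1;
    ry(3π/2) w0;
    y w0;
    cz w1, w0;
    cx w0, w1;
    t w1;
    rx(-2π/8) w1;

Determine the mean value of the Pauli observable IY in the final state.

In the final state, IY has expectation sqrt(2)/4.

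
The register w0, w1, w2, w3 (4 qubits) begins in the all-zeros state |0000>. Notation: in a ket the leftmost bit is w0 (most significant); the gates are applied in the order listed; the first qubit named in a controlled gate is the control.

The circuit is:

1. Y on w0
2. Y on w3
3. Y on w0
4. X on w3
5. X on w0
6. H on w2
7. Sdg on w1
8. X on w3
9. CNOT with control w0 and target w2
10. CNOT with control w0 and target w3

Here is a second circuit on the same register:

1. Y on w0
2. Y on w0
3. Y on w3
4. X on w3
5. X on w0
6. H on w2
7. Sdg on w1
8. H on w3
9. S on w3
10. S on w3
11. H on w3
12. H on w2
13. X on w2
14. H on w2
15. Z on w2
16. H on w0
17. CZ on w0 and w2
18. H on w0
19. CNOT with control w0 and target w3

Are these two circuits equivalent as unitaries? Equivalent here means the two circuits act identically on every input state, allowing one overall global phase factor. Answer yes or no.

No — the two circuits implement different unitaries, even allowing a global phase.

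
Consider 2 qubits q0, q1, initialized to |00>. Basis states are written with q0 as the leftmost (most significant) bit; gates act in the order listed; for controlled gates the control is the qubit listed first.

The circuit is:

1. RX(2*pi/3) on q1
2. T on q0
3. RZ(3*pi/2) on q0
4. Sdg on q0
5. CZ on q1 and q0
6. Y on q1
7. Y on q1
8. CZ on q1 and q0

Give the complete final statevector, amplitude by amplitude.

The final amplitudes are -exp(I*pi/4)/2 on |00>, sqrt(3)*exp(3*I*pi/4)/2 on |01>, 0 on |10>, 0 on |11>. Key observation: steps 5-8 multiply out to the identity, so the circuit reduces to the remaining gates.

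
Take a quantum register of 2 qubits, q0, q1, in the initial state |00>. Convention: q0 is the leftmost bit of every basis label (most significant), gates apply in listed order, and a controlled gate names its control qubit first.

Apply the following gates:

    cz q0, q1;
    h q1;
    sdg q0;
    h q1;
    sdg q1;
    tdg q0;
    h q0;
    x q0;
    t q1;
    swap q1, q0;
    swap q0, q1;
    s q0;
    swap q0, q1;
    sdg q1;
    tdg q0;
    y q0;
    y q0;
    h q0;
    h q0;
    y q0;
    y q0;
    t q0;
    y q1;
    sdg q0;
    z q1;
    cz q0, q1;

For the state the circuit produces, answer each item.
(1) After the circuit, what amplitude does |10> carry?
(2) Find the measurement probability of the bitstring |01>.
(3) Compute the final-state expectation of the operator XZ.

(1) The amplitude on |10> is 0. Key observation: steps 15-22 multiply out to the identity, so the circuit reduces to the remaining gates.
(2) Outcome |01> occurs with probability 1/2.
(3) The observable XZ averages to 0.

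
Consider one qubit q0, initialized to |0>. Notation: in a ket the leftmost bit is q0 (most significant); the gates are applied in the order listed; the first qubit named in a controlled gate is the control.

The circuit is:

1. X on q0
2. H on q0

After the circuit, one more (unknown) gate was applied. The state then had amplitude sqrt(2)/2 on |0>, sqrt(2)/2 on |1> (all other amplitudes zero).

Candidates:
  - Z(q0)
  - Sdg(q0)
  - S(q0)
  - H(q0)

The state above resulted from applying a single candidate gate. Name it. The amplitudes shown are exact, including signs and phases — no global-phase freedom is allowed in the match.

The unique candidate consistent with the amplitudes is Z(q0).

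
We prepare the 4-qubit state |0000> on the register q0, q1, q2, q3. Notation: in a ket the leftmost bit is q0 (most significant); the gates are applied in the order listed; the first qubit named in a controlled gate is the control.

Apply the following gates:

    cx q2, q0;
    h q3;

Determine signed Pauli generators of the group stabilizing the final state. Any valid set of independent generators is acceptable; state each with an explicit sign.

The stabilizer group can be generated by +IIIX, +ZIII, +IZII, +IIZI, among other valid generating sets.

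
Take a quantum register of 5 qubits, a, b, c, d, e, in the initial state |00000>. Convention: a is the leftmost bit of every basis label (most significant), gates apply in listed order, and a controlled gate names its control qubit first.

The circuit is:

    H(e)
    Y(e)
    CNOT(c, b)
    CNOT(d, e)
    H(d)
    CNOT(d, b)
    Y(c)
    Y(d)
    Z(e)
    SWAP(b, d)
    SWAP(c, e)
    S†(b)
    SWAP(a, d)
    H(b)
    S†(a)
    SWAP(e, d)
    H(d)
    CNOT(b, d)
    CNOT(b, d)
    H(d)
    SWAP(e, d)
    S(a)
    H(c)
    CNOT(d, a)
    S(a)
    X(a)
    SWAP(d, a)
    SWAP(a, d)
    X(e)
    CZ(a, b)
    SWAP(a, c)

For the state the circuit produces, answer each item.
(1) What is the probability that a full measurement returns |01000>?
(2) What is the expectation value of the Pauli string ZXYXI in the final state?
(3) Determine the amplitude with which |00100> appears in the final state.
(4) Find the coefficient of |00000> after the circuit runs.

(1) The probability of measuring |01000> is 1/4. Key observation: steps 15-22 multiply out to the identity, so the circuit reduces to the remaining gates.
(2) The observable ZXYXI averages to 0.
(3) The amplitude on |00100> is 1/2.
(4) The amplitude on |00000> is 1/2.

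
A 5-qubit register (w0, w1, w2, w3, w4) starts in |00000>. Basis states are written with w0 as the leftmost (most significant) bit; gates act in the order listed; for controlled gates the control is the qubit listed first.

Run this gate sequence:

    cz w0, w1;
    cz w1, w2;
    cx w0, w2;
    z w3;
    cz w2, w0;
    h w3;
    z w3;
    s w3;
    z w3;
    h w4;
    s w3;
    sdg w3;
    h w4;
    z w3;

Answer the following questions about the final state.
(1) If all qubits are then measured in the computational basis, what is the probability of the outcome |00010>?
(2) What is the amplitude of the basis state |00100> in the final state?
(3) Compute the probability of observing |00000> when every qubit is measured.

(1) The probability of measuring |00010> is 1/2. Key observation: gates 9-14 undo each other exactly, leaving only the rest of the circuit to track.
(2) |00100> carries amplitude 0 in the final state.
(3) The probability of measuring |00000> is 1/2.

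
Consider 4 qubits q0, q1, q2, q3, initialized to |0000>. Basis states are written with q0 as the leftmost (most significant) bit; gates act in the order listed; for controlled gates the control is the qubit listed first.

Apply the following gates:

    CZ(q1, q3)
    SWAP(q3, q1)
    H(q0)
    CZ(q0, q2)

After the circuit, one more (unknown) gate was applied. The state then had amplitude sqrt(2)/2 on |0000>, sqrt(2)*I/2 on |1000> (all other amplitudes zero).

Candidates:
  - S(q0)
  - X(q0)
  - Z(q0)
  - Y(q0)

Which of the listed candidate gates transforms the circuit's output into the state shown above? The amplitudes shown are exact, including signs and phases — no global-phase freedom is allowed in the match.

The unique candidate consistent with the amplitudes is S(q0).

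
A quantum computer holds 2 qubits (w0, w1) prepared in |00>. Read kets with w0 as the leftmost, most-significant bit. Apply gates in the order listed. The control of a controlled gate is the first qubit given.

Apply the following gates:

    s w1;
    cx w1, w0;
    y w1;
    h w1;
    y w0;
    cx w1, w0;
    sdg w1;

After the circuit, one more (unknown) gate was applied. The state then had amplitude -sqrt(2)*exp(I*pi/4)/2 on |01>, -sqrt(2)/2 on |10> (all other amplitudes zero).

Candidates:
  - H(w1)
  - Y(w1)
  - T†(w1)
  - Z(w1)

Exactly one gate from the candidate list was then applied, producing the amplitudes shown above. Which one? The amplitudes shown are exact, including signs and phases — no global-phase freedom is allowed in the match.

The applied gate was T†(w1).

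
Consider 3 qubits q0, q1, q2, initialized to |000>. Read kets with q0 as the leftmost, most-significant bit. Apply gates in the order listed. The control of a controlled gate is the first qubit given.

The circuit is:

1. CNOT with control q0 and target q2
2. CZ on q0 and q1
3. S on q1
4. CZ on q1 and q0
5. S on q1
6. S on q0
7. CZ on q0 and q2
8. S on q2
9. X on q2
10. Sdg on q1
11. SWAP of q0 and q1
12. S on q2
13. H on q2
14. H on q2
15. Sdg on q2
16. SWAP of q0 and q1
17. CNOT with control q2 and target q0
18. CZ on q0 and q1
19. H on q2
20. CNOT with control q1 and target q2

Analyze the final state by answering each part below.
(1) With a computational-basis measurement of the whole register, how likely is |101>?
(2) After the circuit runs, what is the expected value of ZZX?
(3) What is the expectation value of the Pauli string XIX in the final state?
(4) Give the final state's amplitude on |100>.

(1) The probability of measuring |101> is 1/2. Key observation: steps 11-16 multiply out to the identity, so the circuit reduces to the remaining gates.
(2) The expectation value of ZZX is 1.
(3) In the final state, XIX has expectation 0.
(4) The final state's coefficient on |100> equals sqrt(2)/2.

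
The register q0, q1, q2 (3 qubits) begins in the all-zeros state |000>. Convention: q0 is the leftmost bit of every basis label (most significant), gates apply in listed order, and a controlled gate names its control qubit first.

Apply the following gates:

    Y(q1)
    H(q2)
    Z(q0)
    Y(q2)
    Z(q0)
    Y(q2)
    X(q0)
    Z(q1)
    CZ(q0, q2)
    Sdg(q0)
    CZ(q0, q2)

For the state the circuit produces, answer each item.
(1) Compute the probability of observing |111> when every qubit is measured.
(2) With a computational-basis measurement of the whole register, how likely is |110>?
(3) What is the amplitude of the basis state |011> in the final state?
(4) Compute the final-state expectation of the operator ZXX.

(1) Outcome |111> occurs with probability 1/2.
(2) A full measurement returns |110> with probability 1/2.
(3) The final state's coefficient on |011> equals 0.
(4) The observable ZXX averages to 0.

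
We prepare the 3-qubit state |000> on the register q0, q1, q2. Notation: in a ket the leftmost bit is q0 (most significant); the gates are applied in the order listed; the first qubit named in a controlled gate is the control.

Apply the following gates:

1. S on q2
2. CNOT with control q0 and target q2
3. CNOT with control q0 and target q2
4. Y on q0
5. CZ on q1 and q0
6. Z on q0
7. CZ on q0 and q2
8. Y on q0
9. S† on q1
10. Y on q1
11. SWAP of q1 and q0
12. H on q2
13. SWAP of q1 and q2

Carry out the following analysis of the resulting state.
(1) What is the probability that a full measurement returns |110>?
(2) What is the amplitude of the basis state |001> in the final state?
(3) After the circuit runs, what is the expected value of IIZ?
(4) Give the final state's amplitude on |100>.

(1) A full measurement returns |110> with probability 1/2. Key observation: the block from step 2 through step 3 cancels to the identity and can be dropped.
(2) |001> carries amplitude 0 in the final state.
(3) In the final state, IIZ has expectation 1.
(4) The amplitude on |100> is -sqrt(2)*I/2.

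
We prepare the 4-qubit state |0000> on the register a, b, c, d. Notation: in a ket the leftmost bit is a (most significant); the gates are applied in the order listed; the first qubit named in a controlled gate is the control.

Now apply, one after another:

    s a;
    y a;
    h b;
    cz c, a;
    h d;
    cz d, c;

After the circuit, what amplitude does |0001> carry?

The amplitude on |0001> is 0.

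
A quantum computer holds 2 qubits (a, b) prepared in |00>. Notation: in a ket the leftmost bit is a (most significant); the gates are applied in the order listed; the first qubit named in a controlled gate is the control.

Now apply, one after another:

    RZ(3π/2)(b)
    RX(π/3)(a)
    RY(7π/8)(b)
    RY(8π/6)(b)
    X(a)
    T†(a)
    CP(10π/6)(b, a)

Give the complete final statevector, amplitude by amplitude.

The resulting statevector has amplitude -exp(3*I*pi/4)*sin(19*pi/48)/2 on |00>, -exp(3*I*pi/4)*sin(5*pi/48)/2 on |01>, sqrt(3)*sin(19*pi/48)/2 on |10>, -sqrt(3)*exp(2*I*pi/3)*sin(5*pi/48)/2 on |11>.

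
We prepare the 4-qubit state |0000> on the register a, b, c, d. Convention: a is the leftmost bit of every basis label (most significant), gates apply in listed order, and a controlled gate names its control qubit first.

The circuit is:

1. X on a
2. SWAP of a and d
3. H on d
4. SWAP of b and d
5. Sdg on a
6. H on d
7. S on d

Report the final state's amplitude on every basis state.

The resulting statevector has amplitude 1/2 on |0000>, I/2 on |0001>, -1/2 on |0100>, -I/2 on |0101>, and 0 on every other basis state.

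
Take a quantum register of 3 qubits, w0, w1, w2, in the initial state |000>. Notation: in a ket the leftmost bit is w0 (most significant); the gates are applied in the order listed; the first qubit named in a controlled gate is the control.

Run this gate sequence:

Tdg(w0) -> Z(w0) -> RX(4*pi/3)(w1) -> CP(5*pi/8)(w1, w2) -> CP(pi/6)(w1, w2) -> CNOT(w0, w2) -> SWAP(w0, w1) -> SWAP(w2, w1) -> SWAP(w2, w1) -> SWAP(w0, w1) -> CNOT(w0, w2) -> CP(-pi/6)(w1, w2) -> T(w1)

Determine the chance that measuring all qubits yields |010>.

The probability of measuring |010> is 3/4. Key observation: steps 5-12 multiply out to the identity, so the circuit reduces to the remaining gates.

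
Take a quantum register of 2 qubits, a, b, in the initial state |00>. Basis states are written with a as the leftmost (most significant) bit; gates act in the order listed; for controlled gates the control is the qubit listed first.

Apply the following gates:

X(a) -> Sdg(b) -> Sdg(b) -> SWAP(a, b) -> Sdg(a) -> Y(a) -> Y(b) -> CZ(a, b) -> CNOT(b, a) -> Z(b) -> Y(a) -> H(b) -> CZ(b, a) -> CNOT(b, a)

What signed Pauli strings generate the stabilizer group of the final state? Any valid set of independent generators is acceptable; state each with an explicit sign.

One valid set of independent stabilizer generators is +XX, +ZZ (any independent generating set of the same group is equally correct).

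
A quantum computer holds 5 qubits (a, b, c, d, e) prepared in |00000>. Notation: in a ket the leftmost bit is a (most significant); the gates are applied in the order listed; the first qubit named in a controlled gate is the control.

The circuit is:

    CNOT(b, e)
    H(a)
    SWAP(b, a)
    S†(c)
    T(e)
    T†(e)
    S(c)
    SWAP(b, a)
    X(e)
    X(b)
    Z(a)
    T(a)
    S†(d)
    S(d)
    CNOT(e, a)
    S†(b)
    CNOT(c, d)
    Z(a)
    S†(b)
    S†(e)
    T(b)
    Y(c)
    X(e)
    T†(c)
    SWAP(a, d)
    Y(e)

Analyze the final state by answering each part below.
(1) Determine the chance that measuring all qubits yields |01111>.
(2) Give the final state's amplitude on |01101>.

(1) A full measurement returns |01111> with probability 1/2.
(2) The amplitude on |01101> is sqrt(2)*exp(3*I*pi/4)/2.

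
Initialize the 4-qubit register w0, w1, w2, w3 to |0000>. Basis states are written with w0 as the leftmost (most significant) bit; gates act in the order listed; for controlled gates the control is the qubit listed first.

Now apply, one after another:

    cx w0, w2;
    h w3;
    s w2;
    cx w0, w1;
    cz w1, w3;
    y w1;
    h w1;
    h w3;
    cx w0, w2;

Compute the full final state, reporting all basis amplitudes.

The resulting statevector has amplitude sqrt(2)*I/2 on |0000>, -sqrt(2)*I/2 on |0100>, and 0 on every other basis state.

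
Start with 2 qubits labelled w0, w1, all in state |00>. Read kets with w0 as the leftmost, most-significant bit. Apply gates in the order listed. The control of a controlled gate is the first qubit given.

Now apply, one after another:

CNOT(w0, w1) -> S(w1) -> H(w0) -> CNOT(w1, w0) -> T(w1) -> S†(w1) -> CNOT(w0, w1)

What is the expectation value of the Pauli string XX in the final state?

The expectation value of XX is 1.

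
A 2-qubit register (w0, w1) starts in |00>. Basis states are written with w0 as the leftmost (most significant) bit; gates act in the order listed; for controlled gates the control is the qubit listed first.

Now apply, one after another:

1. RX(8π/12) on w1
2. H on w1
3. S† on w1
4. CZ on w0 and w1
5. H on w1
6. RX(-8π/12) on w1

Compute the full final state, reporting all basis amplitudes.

After the circuit, the state carries amplitude 1/2 - I/2 on |00>, 1/2 + I/2 on |01>, 0 on |10>, 0 on |11>.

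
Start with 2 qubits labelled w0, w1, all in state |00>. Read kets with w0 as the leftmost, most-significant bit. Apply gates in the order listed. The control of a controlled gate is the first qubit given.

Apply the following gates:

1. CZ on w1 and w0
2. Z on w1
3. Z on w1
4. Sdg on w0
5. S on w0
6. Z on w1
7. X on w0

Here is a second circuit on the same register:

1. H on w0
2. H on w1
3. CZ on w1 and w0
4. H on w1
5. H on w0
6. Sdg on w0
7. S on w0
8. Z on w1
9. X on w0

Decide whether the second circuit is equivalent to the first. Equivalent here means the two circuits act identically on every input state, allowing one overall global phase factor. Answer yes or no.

No — the two circuits implement different unitaries, even allowing a global phase.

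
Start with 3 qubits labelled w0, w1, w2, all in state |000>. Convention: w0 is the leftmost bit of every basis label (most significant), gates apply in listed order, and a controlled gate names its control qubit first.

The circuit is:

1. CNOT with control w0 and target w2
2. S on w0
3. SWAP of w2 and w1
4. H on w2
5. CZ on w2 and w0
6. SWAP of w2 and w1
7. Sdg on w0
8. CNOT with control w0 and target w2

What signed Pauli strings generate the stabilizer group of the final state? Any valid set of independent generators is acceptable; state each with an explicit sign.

One valid set of independent stabilizer generators is +IXI, +ZII, +IIZ (any independent generating set of the same group is equally correct).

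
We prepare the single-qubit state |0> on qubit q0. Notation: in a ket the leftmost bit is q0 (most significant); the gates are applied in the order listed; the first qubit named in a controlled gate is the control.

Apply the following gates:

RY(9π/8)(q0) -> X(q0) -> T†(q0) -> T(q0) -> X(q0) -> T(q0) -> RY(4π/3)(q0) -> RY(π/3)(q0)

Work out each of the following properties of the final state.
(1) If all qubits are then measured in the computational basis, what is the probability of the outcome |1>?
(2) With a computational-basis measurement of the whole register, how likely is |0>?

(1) A full measurement returns |1> with probability sqrt(12 - 6*sqrt(2))/16 + sqrt(sqrt(2) + 2)/8 + 1/2. Key observation: the block from step 2 through step 5 cancels to the identity and can be dropped.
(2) A full measurement returns |0> with probability -sqrt(sqrt(2) + 2)/8 - sqrt(12 - 6*sqrt(2))/16 + 1/2.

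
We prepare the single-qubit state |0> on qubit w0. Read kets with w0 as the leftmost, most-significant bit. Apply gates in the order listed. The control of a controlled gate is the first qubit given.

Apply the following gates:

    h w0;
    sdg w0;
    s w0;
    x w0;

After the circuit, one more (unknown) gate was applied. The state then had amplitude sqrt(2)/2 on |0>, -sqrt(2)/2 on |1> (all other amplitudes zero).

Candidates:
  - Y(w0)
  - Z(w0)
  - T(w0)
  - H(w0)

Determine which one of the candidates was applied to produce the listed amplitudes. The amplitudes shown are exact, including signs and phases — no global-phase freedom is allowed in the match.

It was Z(w0) that produced the state shown.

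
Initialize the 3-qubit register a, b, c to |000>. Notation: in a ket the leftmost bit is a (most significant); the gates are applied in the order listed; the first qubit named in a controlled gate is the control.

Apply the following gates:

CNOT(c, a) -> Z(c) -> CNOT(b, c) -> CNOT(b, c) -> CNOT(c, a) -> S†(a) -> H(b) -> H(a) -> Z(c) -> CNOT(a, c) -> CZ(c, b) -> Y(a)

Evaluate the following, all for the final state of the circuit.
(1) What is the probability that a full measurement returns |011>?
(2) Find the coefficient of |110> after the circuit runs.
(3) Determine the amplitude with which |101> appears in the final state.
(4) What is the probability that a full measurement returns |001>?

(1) Outcome |011> occurs with probability 1/4. Key observation: the block from step 3 through step 4 cancels to the identity and can be dropped.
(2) The final state's coefficient on |110> equals I/2.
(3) The amplitude on |101> is 0.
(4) The probability of measuring |001> is 1/4.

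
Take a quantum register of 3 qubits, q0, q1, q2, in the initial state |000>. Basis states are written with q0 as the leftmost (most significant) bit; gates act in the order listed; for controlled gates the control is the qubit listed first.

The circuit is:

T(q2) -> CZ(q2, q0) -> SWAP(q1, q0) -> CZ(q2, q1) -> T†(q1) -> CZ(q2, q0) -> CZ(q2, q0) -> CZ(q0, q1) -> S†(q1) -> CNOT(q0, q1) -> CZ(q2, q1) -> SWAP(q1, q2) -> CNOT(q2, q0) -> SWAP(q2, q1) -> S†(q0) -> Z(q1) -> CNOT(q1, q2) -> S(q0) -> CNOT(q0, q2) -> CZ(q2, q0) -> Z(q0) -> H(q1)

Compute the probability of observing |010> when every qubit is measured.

A full measurement returns |010> with probability 1/2. Key observation: gates 6-7 undo each other exactly, leaving only the rest of the circuit to track.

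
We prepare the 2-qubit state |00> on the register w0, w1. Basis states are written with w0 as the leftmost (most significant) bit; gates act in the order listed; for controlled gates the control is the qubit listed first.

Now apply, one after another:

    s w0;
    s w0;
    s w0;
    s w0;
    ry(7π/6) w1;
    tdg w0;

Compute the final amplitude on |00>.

|00> carries amplitude -sqrt(6)/4 + sqrt(2)/4 in the final state. Key observation: the block from step 1 through step 4 cancels to the identity and can be dropped.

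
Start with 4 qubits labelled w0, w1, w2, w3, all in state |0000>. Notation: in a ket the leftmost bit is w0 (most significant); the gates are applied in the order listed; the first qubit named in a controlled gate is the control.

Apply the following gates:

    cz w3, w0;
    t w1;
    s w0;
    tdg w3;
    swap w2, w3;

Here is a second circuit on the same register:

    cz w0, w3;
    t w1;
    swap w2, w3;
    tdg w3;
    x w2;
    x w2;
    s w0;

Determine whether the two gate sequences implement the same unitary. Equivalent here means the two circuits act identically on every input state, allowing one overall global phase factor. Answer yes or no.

No — the two circuits implement different unitaries, even allowing a global phase.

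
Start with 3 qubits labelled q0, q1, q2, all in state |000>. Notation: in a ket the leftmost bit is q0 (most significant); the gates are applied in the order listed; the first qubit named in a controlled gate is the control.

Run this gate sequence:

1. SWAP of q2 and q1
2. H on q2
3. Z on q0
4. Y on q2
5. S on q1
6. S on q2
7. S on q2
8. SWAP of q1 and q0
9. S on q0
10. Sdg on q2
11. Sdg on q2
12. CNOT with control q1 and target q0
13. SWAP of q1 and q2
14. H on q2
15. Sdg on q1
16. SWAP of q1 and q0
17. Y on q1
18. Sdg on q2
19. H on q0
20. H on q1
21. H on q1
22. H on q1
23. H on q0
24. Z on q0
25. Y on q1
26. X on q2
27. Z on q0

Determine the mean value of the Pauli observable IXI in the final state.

The observable IXI averages to 1. Key observation: steps 21-22 multiply out to the identity, so the circuit reduces to the remaining gates.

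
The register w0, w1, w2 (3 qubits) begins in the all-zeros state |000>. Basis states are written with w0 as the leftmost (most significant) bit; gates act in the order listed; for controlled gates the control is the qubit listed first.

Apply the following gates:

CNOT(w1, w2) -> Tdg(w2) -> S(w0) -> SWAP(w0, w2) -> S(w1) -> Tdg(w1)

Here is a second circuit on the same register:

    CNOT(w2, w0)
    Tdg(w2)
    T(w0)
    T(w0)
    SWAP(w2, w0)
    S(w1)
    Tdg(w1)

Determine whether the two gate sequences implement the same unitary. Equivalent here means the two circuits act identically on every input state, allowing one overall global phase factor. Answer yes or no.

No — the two circuits implement different unitaries, even allowing a global phase.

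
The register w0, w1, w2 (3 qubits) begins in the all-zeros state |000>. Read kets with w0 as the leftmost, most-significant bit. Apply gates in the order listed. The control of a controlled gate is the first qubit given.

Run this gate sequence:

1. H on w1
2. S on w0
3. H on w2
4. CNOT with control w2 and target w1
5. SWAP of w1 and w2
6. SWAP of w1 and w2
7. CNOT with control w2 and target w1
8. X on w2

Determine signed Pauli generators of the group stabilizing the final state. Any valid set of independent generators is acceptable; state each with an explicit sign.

The final state is stabilized by the group generated by +IXI, +IIX, +ZII; other independent generating sets are equally valid. Key observation: the block from step 4 through step 7 cancels to the identity and can be dropped.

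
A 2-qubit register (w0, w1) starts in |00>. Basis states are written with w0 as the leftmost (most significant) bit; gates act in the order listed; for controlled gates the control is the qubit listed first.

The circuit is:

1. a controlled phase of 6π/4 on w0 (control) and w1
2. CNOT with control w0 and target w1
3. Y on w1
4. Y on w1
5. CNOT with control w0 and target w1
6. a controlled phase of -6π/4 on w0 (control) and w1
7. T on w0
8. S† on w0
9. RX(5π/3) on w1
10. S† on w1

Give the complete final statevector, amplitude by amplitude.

After the circuit, the state carries amplitude -sqrt(3)/2 on |00>, -1/2 on |01>, 0 on |10>, 0 on |11>.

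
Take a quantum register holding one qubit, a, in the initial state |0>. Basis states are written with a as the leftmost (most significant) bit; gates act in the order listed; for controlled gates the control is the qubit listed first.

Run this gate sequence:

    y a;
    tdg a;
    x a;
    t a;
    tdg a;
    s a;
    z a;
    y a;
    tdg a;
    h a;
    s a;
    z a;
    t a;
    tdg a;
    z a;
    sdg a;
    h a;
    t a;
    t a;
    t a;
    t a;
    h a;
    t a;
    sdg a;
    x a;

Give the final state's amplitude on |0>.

The amplitude on |0> is sqrt(2)*exp(I*pi/4)/2. Key observation: steps 11-16 multiply out to the identity, so the circuit reduces to the remaining gates.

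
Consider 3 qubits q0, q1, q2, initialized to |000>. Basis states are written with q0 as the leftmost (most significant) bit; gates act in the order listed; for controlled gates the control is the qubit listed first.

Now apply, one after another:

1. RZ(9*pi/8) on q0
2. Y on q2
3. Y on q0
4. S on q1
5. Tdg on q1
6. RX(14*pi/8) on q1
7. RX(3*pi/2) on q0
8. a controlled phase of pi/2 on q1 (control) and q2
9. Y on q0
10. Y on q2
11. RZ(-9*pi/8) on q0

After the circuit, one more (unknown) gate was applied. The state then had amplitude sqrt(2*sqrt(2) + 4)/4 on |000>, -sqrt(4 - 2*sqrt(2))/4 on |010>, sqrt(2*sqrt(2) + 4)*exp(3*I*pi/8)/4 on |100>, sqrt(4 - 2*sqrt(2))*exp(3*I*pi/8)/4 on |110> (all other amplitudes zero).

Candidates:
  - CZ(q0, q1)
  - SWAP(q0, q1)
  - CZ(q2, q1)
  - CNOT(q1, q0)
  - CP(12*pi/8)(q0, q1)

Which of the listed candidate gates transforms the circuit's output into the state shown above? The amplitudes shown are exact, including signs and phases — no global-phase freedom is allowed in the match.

The applied gate was CZ(q0, q1).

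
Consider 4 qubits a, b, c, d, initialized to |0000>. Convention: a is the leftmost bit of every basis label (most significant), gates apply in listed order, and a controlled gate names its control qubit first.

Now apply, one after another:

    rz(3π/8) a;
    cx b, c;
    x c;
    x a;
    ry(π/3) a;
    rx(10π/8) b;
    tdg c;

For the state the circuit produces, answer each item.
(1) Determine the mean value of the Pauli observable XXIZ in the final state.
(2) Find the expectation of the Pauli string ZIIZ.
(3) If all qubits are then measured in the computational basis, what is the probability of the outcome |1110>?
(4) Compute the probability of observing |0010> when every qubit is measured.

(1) In the final state, XXIZ has expectation 0.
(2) The observable ZIIZ averages to -1/2.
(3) The probability of measuring |1110> is 3*sqrt(2)/16 + 3/8.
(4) A full measurement returns |0010> with probability 1/8 - sqrt(2)/16.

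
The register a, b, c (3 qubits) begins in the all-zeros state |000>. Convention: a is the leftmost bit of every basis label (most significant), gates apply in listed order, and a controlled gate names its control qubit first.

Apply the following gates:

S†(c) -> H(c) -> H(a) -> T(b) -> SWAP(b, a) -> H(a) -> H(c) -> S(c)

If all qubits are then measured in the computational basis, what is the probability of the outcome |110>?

Outcome |110> occurs with probability 1/4.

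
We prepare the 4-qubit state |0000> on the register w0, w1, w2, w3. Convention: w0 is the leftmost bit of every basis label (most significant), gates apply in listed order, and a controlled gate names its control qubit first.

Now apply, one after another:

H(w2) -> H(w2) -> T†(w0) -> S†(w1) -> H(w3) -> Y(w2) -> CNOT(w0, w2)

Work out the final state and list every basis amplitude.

After the circuit, the state carries amplitude sqrt(2)*I/2 on |0010>, sqrt(2)*I/2 on |0011>, and 0 on every other basis state. Key observation: gates 1-2 undo each other exactly, leaving only the rest of the circuit to track.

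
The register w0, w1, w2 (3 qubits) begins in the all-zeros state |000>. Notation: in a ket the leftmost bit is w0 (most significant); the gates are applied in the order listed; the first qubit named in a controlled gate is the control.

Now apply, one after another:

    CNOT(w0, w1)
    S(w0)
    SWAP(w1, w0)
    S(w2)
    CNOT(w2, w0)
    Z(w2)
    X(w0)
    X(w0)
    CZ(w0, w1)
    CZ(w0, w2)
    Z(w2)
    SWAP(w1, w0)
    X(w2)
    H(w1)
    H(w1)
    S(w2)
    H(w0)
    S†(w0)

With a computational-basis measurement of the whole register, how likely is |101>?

Outcome |101> occurs with probability 1/2.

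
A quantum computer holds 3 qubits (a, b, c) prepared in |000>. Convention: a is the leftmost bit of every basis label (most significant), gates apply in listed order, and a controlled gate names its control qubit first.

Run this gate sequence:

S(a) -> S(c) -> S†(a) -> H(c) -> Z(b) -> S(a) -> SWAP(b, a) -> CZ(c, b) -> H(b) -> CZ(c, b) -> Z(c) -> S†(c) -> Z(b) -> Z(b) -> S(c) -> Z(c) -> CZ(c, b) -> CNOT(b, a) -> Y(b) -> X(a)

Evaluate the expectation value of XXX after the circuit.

The observable XXX averages to -1. Key observation: steps 10-17 multiply out to the identity, so the circuit reduces to the remaining gates.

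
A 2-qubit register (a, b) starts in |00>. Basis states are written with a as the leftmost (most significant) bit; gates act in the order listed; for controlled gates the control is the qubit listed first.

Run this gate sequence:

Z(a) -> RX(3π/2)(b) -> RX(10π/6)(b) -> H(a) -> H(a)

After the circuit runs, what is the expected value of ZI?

In the final state, ZI has expectation 1. Key observation: gates 4-5 undo each other exactly, leaving only the rest of the circuit to track.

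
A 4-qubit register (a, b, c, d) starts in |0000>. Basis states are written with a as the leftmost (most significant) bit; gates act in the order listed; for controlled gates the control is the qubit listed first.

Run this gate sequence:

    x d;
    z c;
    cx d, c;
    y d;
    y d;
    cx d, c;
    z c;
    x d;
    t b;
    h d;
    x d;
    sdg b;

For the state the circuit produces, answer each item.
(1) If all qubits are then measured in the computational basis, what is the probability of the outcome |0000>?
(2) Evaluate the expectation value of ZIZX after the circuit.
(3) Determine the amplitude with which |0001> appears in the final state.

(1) The probability of measuring |0000> is 1/2. Key observation: the block from step 1 through step 8 cancels to the identity and can be dropped.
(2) The observable ZIZX averages to 1.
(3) |0001> carries amplitude sqrt(2)/2 in the final state.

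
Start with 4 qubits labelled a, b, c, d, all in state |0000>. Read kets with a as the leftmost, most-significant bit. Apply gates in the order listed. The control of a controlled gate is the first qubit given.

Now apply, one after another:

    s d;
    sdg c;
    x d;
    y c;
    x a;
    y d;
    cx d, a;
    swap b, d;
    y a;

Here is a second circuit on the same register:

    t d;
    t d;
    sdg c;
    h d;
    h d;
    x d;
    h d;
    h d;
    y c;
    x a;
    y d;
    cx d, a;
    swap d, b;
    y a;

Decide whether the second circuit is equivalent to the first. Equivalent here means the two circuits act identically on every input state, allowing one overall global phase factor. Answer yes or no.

Yes, they are equivalent — the unitaries differ by at most a global phase.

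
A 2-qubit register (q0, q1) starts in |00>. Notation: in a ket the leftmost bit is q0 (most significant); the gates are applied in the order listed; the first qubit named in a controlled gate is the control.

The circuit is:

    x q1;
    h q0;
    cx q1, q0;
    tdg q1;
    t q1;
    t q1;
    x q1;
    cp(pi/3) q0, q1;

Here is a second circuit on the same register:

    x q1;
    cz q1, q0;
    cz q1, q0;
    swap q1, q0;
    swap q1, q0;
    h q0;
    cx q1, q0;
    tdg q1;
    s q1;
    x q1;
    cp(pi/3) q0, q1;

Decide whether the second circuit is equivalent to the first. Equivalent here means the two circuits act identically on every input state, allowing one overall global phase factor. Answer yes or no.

Yes — the two circuits implement the same unitary up to a global phase.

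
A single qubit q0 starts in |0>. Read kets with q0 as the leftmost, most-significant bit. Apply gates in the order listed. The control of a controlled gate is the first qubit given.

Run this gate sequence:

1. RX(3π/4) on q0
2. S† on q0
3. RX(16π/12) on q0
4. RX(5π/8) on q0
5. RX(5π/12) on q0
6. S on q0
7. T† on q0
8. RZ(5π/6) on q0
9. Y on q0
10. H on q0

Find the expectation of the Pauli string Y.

The expectation value of Y is sqrt(1/2 - sqrt(2)/4)*sqrt(sqrt(2)/4 + 1/2)*exp(-7*I*pi/12)*sin(5*pi/16)**2 + sqrt(1/2 - sqrt(2)/4)*sqrt(sqrt(2)/4 + 1/2)*exp(-7*I*pi/12)*cos(5*pi/16)**2 + I*exp(-7*I*pi/12)*sin(5*pi/16)*cos(5*pi/16)/2 + sqrt(2)*I*sqrt(1/2 - sqrt(2)/4)*sqrt(sqrt(2)/4 + 1/2)*exp(-7*I*pi/12)*sin(5*pi/16)**2/2 + sqrt(2)*I*sqrt(1/2 - sqrt(2)/4)*sqrt(sqrt(2)/4 + 1/2)*exp(7*I*pi/12)*cos(5*pi/16)**2/2 - sqrt(2)*I*sqrt(1/2 - sqrt(2)/4)*sqrt(sqrt(2)/4 + 1/2)*exp(-7*I*pi/12)*cos(5*pi/16)**2/2 - sqrt(2)*I*sqrt(1/2 - sqrt(2)/4)*sqrt(sqrt(2)/4 + 1/2)*exp(7*I*pi/12)*sin(5*pi/16)**2/2 - I*exp(7*I*pi/12)*sin(5*pi/16)*cos(5*pi/16)/2 + sqrt(1/2 - sqrt(2)/4)*sqrt(sqrt(2)/4 + 1/2)*exp(7*I*pi/12)*cos(5*pi/16)**2 + sqrt(1/2 - sqrt(2)/4)*sqrt(sqrt(2)/4 + 1/2)*exp(7*I*pi/12)*sin(5*pi/16)**2.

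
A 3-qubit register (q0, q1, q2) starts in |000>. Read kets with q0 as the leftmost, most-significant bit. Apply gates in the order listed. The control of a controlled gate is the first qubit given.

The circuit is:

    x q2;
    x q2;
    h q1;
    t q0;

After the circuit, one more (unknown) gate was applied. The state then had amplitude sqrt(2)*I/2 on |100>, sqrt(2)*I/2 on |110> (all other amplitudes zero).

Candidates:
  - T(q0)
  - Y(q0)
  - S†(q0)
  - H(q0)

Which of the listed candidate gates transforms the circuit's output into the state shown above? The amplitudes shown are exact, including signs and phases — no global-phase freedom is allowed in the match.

The unique candidate consistent with the amplitudes is Y(q0).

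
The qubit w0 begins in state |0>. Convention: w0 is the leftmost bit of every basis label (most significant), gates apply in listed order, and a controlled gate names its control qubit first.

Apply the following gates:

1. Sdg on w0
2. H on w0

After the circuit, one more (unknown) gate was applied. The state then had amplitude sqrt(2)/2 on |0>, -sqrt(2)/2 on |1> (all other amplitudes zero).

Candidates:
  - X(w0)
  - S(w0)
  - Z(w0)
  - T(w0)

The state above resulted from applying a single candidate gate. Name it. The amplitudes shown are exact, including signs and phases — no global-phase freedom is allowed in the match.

It was Z(w0) that produced the state shown.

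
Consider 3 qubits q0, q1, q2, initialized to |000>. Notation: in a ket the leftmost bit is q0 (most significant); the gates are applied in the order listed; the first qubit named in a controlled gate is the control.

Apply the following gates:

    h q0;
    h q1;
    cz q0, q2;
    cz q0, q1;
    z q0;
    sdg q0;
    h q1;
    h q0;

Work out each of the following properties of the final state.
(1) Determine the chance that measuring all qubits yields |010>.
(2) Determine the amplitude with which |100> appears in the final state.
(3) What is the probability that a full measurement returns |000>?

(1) Outcome |010> occurs with probability 1/4.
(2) The amplitude on |100> is 1/2.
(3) A full measurement returns |000> with probability 1/4.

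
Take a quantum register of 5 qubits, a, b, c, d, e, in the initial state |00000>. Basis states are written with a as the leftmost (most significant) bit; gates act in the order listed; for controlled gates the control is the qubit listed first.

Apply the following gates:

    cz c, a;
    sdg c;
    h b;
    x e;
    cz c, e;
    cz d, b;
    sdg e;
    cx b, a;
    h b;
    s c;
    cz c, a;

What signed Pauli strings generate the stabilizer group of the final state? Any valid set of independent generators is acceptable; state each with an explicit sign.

The final state is stabilized by the group generated by +XZIII, +ZXIII, +IIZII, +IIIZI, -IIIIZ; other independent generating sets are equally valid.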